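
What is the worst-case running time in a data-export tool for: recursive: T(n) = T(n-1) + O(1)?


Reasoning: linear recursion with constant work per frame
Complexity: O(n)

O(n)


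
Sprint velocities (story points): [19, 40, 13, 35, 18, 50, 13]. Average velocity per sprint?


Formula: Avg velocity = Total points / Number of sprints
Points: [19, 40, 13, 35, 18, 50, 13]
Sum = 19 + 40 + 13 + 35 + 18 + 50 + 13 = 188
Avg velocity = 188 / 7 = 26.86 points/sprint

26.86 points/sprint


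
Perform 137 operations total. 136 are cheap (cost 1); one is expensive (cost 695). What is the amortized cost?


Formula: Amortized cost = Total cost / Operations
Total cost = (136 * 1) + (1 * 695)
Total cost = 136 + 695 = 831
Amortized = 831 / 137 = 6.0657

6.0657


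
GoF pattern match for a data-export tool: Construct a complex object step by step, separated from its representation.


This matches the Builder pattern

Builder


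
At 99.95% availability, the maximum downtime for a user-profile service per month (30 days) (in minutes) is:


Formula: allowed downtime = period * (100 - SLA) / 100
Period (month (30 days)) = 43200 minutes
Unavailability fraction = (100 - 99.95) / 100
Allowed downtime = 43200 * (100 - 99.95) / 100
Allowed downtime = 21.6 minutes

21.6 minutes


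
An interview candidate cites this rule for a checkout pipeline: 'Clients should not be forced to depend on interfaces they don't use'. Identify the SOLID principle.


This describes the Interface Segregation Principle (ISP)

Interface Segregation Principle (ISP)


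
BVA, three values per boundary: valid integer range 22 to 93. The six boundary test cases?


Range: [22, 93]
Boundaries: just below min, min, min+1, max-1, max, just above max
Values: [21, 22, 23, 92, 93, 94]

[21, 22, 23, 92, 93, 94]


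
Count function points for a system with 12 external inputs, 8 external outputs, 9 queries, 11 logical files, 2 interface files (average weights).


UFP = EI*4 + EO*5 + EQ*4 + ILF*10 + EIF*7
UFP = 12*4 + 8*5 + 9*4 + 11*10 + 2*7
UFP = 48 + 40 + 36 + 110 + 14
UFP = 248

248


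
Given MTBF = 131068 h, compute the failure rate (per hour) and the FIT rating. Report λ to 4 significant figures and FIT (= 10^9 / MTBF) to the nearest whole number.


Formula: λ = 1 / MTBF; FIT = λ × 1e9 = 1e9 / MTBF
λ = 1 / 131068 ≈ 7.630e-06 failures/hour
FIT = 1e9 / 131068 ≈ 7630 failures per 1e9 hours (nearest whole number)

λ = 7.630e-06 /h, FIT = 7630


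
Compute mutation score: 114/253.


Mutation score = killed / total * 100
Mutation score = 114 / 253 * 100
Mutation score = 45.06%

45.06%


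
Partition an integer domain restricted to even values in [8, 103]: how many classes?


Constraint: even integers in [8, 103]
Class 1: x < 8 — out-of-range invalid
Class 2: x in [8,103] but odd — wrong type invalid
Class 3: x in [8,103] and even — valid
Class 4: x > 103 — out-of-range invalid
Total equivalence classes: 4

4 equivalence classes


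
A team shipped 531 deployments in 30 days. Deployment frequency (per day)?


Formula: deployments per day = releases / days
= 531 / 30
= 17.7 deploys/day
(equivalently, 123.9 deploys/week)

17.7 deploys/day


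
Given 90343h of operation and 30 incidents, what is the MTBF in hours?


Formula: MTBF = Total operating time / Number of failures
MTBF = 90343 / 30
MTBF = 3011.43 hours

3011.43 hours


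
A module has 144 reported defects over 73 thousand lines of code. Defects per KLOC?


Defect density = defects / KLOC
Defect density = 144 / 73
Defect density = 1.973 defects/KLOC

1.973 defects/KLOC


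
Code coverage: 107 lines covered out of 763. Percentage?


Coverage = covered / total * 100
Coverage = 107 / 763 * 100
Coverage = 14.02%

14.02%


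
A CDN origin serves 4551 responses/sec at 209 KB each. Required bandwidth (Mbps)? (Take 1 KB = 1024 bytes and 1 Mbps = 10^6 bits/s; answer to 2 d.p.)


Formula: Mbps = payload_bytes * RPS * 8 / 1e6
Payload per request = 209 KB = 209 * 1024 = 214016 bytes
Total bytes/sec = 214016 * 4551 = 973986816
Total bits/sec = 973986816 * 8 = 7791894528
Mbps = 7791894528 / 1e6 = 7791.89

7791.89 Mbps


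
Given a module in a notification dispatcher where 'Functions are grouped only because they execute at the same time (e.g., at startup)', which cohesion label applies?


Reasoning: Related by timing only
Type: Temporal cohesion

Temporal cohesion


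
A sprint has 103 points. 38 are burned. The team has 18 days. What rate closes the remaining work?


Formula: Required rate = Remaining points / Days left
Remaining = 103 - 38 = 65 points
Required rate = 65 / 18 = 3.61 points/day

3.61 points/day


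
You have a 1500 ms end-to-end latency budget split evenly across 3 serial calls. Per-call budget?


Formula: per_stage = total_budget / stages
per_stage = 1500 / 3
per_stage = 500.0 ms

500.0 ms


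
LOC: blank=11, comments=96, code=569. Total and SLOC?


Total LOC = blank + comment + code
Total LOC = 11 + 96 + 569 = 676
SLOC (source only) = code = 569

Total LOC: 676, SLOC: 569


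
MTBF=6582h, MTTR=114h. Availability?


Availability = MTBF / (MTBF + MTTR)
Availability = 6582 / (6582 + 114)
Availability = 6582 / 6696
Availability = 98.2975%

98.2975%


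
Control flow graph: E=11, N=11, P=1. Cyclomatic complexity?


Formula: V(G) = E - N + 2P
V(G) = 11 - 11 + 2*1
V(G) = 0 + 2
V(G) = 2

2


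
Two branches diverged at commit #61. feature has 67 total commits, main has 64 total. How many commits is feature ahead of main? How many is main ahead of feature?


Common ancestor: commit #61
feature commits after divergence: 67 - 61 = 6
main commits after divergence: 64 - 61 = 3
feature is 6 commits ahead of main
main is 3 commits ahead of feature

feature ahead: 6, main ahead: 3


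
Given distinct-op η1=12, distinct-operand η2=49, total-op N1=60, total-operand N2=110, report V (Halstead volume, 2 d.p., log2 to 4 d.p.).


Formula: V = N * log2(η), where N = N1 + N2 and η = η1 + η2
η = 12 + 49 = 61
N = 60 + 110 = 170
log2(61) ≈ 5.9307
V = 170 * 5.9307 = 1008.22

1008.22


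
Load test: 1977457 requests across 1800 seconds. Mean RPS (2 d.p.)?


Formula: throughput = requests / seconds
throughput = 1977457 / 1800
throughput = 1098.59 requests/second

1098.59 requests/second


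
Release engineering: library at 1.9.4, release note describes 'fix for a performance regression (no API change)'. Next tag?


Current: 1.9.4
Change category: 'fix for a performance regression (no API change)' → patch bump
SemVer rule: patch bump → increment PATCH (MAJOR and MINOR unchanged)
New: 1.9.5

1.9.5


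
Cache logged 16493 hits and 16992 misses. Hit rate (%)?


Formula: hit rate = hits / (hits + misses) * 100
hit rate = 16493 / (16493 + 16992) * 100
hit rate = 16493 / 33485 * 100
hit rate = 49.25%

49.25%


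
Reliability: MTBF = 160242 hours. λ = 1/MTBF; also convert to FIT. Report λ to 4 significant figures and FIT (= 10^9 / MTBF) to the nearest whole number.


Formula: λ = 1 / MTBF; FIT = λ × 1e9 = 1e9 / MTBF
λ = 1 / 160242 ≈ 6.241e-06 failures/hour
FIT = 1e9 / 160242 ≈ 6241 failures per 1e9 hours (nearest whole number)

λ = 6.241e-06 /h, FIT = 6241


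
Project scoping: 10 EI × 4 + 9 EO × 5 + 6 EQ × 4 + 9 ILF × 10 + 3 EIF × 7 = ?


UFP = EI*4 + EO*5 + EQ*4 + ILF*10 + EIF*7
UFP = 10*4 + 9*5 + 6*4 + 9*10 + 3*7
UFP = 40 + 45 + 24 + 90 + 21
UFP = 220

220


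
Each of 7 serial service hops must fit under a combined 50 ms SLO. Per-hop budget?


Formula: per_stage = total_budget / stages
per_stage = 50 / 7
per_stage = 7.14 ms

7.14 ms


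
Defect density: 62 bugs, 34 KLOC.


Defect density = defects / KLOC
Defect density = 62 / 34
Defect density = 1.824 defects/KLOC

1.824 defects/KLOC


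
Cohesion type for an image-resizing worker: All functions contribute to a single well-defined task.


Reasoning: Best: single purpose
Type: Functional cohesion

Functional cohesion


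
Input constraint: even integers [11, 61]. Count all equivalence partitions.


Constraint: even integers in [11, 61]
Class 1: x < 11 — out-of-range invalid
Class 2: x in [11,61] but odd — wrong type invalid
Class 3: x in [11,61] and even — valid
Class 4: x > 61 — out-of-range invalid
Total equivalence classes: 4

4 equivalence classes


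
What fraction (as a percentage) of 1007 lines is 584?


Coverage = covered / total * 100
Coverage = 584 / 1007 * 100
Coverage = 57.99%

57.99%


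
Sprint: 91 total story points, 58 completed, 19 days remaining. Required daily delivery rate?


Formula: Required rate = Remaining points / Days left
Remaining = 91 - 58 = 33 points
Required rate = 33 / 19 = 1.74 points/day

1.74 points/day


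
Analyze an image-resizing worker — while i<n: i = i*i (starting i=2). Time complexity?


Reasoning: squaring drives double-exponential growth; iterations ~ log log n
Complexity: O(log log n)

O(log log n)


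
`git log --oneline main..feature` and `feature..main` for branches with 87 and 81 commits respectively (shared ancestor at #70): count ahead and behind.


Common ancestor: commit #70
feature commits after divergence: 87 - 70 = 17
main commits after divergence: 81 - 70 = 11
feature is 17 commits ahead of main
main is 11 commits ahead of feature

feature ahead: 17, main ahead: 11


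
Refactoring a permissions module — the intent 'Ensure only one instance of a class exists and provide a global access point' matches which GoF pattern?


This matches the Singleton pattern

Singleton


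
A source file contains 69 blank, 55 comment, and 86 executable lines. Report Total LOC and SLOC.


Total LOC = blank + comment + code
Total LOC = 69 + 55 + 86 = 210
SLOC (source only) = code = 86

Total LOC: 210, SLOC: 86


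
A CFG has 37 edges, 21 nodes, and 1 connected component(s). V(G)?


Formula: V(G) = E - N + 2P
V(G) = 37 - 21 + 2*1
V(G) = 16 + 2
V(G) = 18

18


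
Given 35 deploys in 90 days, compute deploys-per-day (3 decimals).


Formula: deployments per day = releases / days
= 35 / 90
= 0.389 deploys/day
(equivalently, 2.72 deploys/week)

0.389 deploys/day


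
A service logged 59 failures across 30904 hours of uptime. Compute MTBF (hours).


Formula: MTBF = Total operating time / Number of failures
MTBF = 30904 / 59
MTBF = 523.8 hours

523.8 hours


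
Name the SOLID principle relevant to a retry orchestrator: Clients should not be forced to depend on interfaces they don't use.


This describes the Interface Segregation Principle (ISP)

Interface Segregation Principle (ISP)


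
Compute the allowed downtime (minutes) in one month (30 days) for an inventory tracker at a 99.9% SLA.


Formula: allowed downtime = period * (100 - SLA) / 100
Period (month (30 days)) = 43200 minutes
Unavailability fraction = (100 - 99.9) / 100
Allowed downtime = 43200 * (100 - 99.9) / 100
Allowed downtime = 43.2 minutes

43.2 minutes


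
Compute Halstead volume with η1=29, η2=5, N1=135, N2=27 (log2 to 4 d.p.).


Formula: V = N * log2(η), where N = N1 + N2 and η = η1 + η2
η = 29 + 5 = 34
N = 135 + 27 = 162
log2(34) ≈ 5.0875
V = 162 * 5.0875 = 824.18

824.18


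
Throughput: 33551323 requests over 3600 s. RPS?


Formula: throughput = requests / seconds
throughput = 33551323 / 3600
throughput = 9319.81 requests/second

9319.81 requests/second


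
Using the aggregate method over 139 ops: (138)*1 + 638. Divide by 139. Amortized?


Formula: Amortized cost = Total cost / Operations
Total cost = (138 * 1) + (1 * 638)
Total cost = 138 + 638 = 776
Amortized = 776 / 139 = 5.5827

5.5827


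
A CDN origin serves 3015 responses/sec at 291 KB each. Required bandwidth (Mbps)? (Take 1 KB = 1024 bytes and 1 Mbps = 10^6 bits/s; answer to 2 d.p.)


Formula: Mbps = payload_bytes * RPS * 8 / 1e6
Payload per request = 291 KB = 291 * 1024 = 297984 bytes
Total bytes/sec = 297984 * 3015 = 898421760
Total bits/sec = 898421760 * 8 = 7187374080
Mbps = 7187374080 / 1e6 = 7187.37

7187.37 Mbps


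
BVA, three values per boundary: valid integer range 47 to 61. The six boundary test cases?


Range: [47, 61]
Boundaries: just below min, min, min+1, max-1, max, just above max
Values: [46, 47, 48, 60, 61, 62]

[46, 47, 48, 60, 61, 62]


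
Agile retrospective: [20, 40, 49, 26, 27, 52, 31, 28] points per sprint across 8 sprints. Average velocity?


Formula: Avg velocity = Total points / Number of sprints
Points: [20, 40, 49, 26, 27, 52, 31, 28]
Sum = 20 + 40 + 49 + 26 + 27 + 52 + 31 + 28 = 273
Avg velocity = 273 / 8 = 34.13 points/sprint

34.13 points/sprint


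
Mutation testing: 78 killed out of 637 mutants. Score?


Mutation score = killed / total * 100
Mutation score = 78 / 637 * 100
Mutation score = 12.24%

12.24%


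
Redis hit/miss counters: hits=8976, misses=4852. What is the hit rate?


Formula: hit rate = hits / (hits + misses) * 100
hit rate = 8976 / (8976 + 4852) * 100
hit rate = 8976 / 13828 * 100
hit rate = 64.91%

64.91%


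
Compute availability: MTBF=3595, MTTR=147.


Availability = MTBF / (MTBF + MTTR)
Availability = 3595 / (3595 + 147)
Availability = 3595 / 3742
Availability = 96.0716%

96.0716%


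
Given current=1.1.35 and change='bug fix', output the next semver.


Current: 1.1.35
Change category: 'bug fix' → patch bump
SemVer rule: patch bump → increment PATCH (MAJOR and MINOR unchanged)
New: 1.1.36

1.1.36


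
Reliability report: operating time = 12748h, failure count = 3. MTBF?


Formula: MTBF = Total operating time / Number of failures
MTBF = 12748 / 3
MTBF = 4249.33 hours

4249.33 hours


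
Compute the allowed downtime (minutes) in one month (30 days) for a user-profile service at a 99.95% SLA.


Formula: allowed downtime = period * (100 - SLA) / 100
Period (month (30 days)) = 43200 minutes
Unavailability fraction = (100 - 99.95) / 100
Allowed downtime = 43200 * (100 - 99.95) / 100
Allowed downtime = 21.6 minutes

21.6 minutes


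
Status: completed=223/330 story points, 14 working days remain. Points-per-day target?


Formula: Required rate = Remaining points / Days left
Remaining = 330 - 223 = 107 points
Required rate = 107 / 14 = 7.64 points/day

7.64 points/day


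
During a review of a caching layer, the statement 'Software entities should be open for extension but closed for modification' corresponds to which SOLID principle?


This describes the Open/Closed Principle (OCP)

Open/Closed Principle (OCP)


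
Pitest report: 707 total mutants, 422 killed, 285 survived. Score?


Mutation score = killed / total * 100
Mutation score = 422 / 707 * 100
Mutation score = 59.69%

59.69%


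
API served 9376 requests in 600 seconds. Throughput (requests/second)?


Formula: throughput = requests / seconds
throughput = 9376 / 600
throughput = 15.63 requests/second

15.63 requests/second


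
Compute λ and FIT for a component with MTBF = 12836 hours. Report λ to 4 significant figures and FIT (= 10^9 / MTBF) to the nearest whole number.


Formula: λ = 1 / MTBF; FIT = λ × 1e9 = 1e9 / MTBF
λ = 1 / 12836 ≈ 7.791e-05 failures/hour
FIT = 1e9 / 12836 ≈ 77906 failures per 1e9 hours (nearest whole number)

λ = 7.791e-05 /h, FIT = 77906


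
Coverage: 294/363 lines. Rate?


Coverage = covered / total * 100
Coverage = 294 / 363 * 100
Coverage = 80.99%

80.99%


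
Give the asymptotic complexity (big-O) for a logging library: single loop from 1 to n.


Reasoning: one pass through n items
Complexity: O(n)

O(n)


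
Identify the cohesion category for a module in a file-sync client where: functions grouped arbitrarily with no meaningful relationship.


Reasoning: Worst: random grouping
Type: Coincidental cohesion

Coincidental cohesion


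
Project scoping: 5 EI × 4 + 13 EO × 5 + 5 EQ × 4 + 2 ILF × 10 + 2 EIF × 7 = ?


UFP = EI*4 + EO*5 + EQ*4 + ILF*10 + EIF*7
UFP = 5*4 + 13*5 + 5*4 + 2*10 + 2*7
UFP = 20 + 65 + 20 + 20 + 14
UFP = 139

139


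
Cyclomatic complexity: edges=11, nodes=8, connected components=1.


Formula: V(G) = E - N + 2P
V(G) = 11 - 8 + 2*1
V(G) = 3 + 2
V(G) = 5

5


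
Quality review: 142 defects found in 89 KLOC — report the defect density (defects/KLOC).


Defect density = defects / KLOC
Defect density = 142 / 89
Defect density = 1.596 defects/KLOC

1.596 defects/KLOC


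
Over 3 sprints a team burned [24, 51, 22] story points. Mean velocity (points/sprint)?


Formula: Avg velocity = Total points / Number of sprints
Points: [24, 51, 22]
Sum = 24 + 51 + 22 = 97
Avg velocity = 97 / 3 = 32.33 points/sprint

32.33 points/sprint


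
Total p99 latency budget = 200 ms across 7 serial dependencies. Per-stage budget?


Formula: per_stage = total_budget / stages
per_stage = 200 / 7
per_stage = 28.57 ms

28.57 ms


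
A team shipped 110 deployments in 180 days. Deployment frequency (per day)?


Formula: deployments per day = releases / days
= 110 / 180
= 0.611 deploys/day
(equivalently, 4.28 deploys/week)

0.611 deploys/day


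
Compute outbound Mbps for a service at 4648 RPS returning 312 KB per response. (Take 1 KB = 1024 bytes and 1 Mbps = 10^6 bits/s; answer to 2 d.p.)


Formula: Mbps = payload_bytes * RPS * 8 / 1e6
Payload per request = 312 KB = 312 * 1024 = 319488 bytes
Total bytes/sec = 319488 * 4648 = 1484980224
Total bits/sec = 1484980224 * 8 = 11879841792
Mbps = 11879841792 / 1e6 = 11879.84

11879.84 Mbps


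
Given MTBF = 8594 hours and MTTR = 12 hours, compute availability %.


Availability = MTBF / (MTBF + MTTR)
Availability = 8594 / (8594 + 12)
Availability = 8594 / 8606
Availability = 99.8606%

99.8606%


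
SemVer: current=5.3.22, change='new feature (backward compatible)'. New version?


Current: 5.3.22
Change category: 'new feature (backward compatible)' → minor bump
SemVer rule: minor bump → increment MINOR, reset PATCH to 0 (MAJOR unchanged)
New: 5.4.0

5.4.0


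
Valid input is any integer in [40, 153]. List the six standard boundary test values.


Range: [40, 153]
Boundaries: just below min, min, min+1, max-1, max, just above max
Values: [39, 40, 41, 152, 153, 154]

[39, 40, 41, 152, 153, 154]


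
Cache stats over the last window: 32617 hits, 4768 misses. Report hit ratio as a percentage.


Formula: hit rate = hits / (hits + misses) * 100
hit rate = 32617 / (32617 + 4768) * 100
hit rate = 32617 / 37385 * 100
hit rate = 87.25%

87.25%


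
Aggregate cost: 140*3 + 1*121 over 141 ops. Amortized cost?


Formula: Amortized cost = Total cost / Operations
Total cost = (140 * 3) + (1 * 121)
Total cost = 420 + 121 = 541
Amortized = 541 / 141 = 3.8369

3.8369


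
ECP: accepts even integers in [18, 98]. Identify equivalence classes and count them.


Constraint: even integers in [18, 98]
Class 1: x < 18 — out-of-range invalid
Class 2: x in [18,98] but odd — wrong type invalid
Class 3: x in [18,98] and even — valid
Class 4: x > 98 — out-of-range invalid
Total equivalence classes: 4

4 equivalence classes


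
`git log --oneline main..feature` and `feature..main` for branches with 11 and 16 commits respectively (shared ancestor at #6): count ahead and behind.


Common ancestor: commit #6
feature commits after divergence: 11 - 6 = 5
main commits after divergence: 16 - 6 = 10
feature is 5 commits ahead of main
main is 10 commits ahead of feature

feature ahead: 5, main ahead: 10


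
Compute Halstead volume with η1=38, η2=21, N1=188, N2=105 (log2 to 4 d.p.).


Formula: V = N * log2(η), where N = N1 + N2 and η = η1 + η2
η = 38 + 21 = 59
N = 188 + 105 = 293
log2(59) ≈ 5.8826
V = 293 * 5.8826 = 1723.60

1723.60


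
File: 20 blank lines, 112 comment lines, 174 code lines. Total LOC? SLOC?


Total LOC = blank + comment + code
Total LOC = 20 + 112 + 174 = 306
SLOC (source only) = code = 174

Total LOC: 306, SLOC: 174


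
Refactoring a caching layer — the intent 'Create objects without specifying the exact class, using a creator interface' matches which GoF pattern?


This matches the Factory Method pattern

Factory Method


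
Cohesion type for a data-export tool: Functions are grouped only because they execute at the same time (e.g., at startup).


Reasoning: Related by timing only
Type: Temporal cohesion

Temporal cohesion


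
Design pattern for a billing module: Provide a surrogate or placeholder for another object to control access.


This matches the Proxy pattern

Proxy


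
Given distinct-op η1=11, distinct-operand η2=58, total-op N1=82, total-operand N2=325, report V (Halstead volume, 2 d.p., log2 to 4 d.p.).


Formula: V = N * log2(η), where N = N1 + N2 and η = η1 + η2
η = 11 + 58 = 69
N = 82 + 325 = 407
log2(69) ≈ 6.1085
V = 407 * 6.1085 = 2486.16

2486.16


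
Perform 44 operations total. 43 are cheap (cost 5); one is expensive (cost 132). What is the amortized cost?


Formula: Amortized cost = Total cost / Operations
Total cost = (43 * 5) + (1 * 132)
Total cost = 215 + 132 = 347
Amortized = 347 / 44 = 7.8864

7.8864


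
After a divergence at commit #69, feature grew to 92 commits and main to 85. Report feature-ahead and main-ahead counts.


Common ancestor: commit #69
feature commits after divergence: 92 - 69 = 23
main commits after divergence: 85 - 69 = 16
feature is 23 commits ahead of main
main is 16 commits ahead of feature

feature ahead: 23, main ahead: 16


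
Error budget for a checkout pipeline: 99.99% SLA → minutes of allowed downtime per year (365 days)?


Formula: allowed downtime = period * (100 - SLA) / 100
Period (year (365 days)) = 525600 minutes
Unavailability fraction = (100 - 99.99) / 100
Allowed downtime = 525600 * (100 - 99.99) / 100
Allowed downtime = 52.56 minutes

52.56 minutes


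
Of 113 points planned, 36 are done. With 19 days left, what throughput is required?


Formula: Required rate = Remaining points / Days left
Remaining = 113 - 36 = 77 points
Required rate = 77 / 19 = 4.05 points/day

4.05 points/day


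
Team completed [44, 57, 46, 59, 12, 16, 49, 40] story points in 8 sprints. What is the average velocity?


Formula: Avg velocity = Total points / Number of sprints
Points: [44, 57, 46, 59, 12, 16, 49, 40]
Sum = 44 + 57 + 46 + 59 + 12 + 16 + 49 + 40 = 323
Avg velocity = 323 / 8 = 40.38 points/sprint

40.38 points/sprint


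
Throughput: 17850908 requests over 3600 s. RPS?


Formula: throughput = requests / seconds
throughput = 17850908 / 3600
throughput = 4958.59 requests/second

4958.59 requests/second


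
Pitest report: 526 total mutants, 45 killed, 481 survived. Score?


Mutation score = killed / total * 100
Mutation score = 45 / 526 * 100
Mutation score = 8.56%

8.56%


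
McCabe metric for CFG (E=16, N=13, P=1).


Formula: V(G) = E - N + 2P
V(G) = 16 - 13 + 2*1
V(G) = 3 + 2
V(G) = 5

5


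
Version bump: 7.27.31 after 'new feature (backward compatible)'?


Current: 7.27.31
Change category: 'new feature (backward compatible)' → minor bump
SemVer rule: minor bump → increment MINOR, reset PATCH to 0 (MAJOR unchanged)
New: 7.28.0

7.28.0


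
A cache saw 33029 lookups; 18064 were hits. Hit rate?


Formula: hit rate = hits / (hits + misses) * 100
hit rate = 18064 / (18064 + 14965) * 100
hit rate = 18064 / 33029 * 100
hit rate = 54.69%

54.69%


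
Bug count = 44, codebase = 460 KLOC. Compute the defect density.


Defect density = defects / KLOC
Defect density = 44 / 460
Defect density = 0.096 defects/KLOC

0.096 defects/KLOC


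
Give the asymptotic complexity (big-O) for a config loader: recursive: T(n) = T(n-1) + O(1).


Reasoning: linear recursion with constant work per frame
Complexity: O(n)

O(n)


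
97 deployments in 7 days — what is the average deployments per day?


Formula: deployments per day = releases / days
= 97 / 7
= 13.857 deploys/day
(equivalently, 97.0 deploys/week)

13.857 deploys/day


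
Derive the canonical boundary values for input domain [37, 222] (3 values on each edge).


Range: [37, 222]
Boundaries: just below min, min, min+1, max-1, max, just above max
Values: [36, 37, 38, 221, 222, 223]

[36, 37, 38, 221, 222, 223]


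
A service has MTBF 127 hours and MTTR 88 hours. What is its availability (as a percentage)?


Availability = MTBF / (MTBF + MTTR)
Availability = 127 / (127 + 88)
Availability = 127 / 215
Availability = 59.0698%

59.0698%


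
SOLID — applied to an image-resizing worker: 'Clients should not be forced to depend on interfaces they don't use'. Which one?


This describes the Interface Segregation Principle (ISP)

Interface Segregation Principle (ISP)


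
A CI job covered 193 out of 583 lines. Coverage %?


Coverage = covered / total * 100
Coverage = 193 / 583 * 100
Coverage = 33.1%

33.1%


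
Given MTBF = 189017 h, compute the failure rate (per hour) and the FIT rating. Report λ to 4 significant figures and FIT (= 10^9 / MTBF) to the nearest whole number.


Formula: λ = 1 / MTBF; FIT = λ × 1e9 = 1e9 / MTBF
λ = 1 / 189017 ≈ 5.291e-06 failures/hour
FIT = 1e9 / 189017 ≈ 5291 failures per 1e9 hours (nearest whole number)

λ = 5.291e-06 /h, FIT = 5291


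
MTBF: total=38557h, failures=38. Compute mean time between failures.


Formula: MTBF = Total operating time / Number of failures
MTBF = 38557 / 38
MTBF = 1014.66 hours

1014.66 hours


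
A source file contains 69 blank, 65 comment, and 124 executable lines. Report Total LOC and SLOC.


Total LOC = blank + comment + code
Total LOC = 69 + 65 + 124 = 258
SLOC (source only) = code = 124

Total LOC: 258, SLOC: 124


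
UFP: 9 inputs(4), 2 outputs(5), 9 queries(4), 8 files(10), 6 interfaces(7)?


UFP = EI*4 + EO*5 + EQ*4 + ILF*10 + EIF*7
UFP = 9*4 + 2*5 + 9*4 + 8*10 + 6*7
UFP = 36 + 10 + 36 + 80 + 42
UFP = 204

204


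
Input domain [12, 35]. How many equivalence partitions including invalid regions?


Valid range: [12, 35]
Class 1: x < 12 — invalid
Class 2: 12 ≤ x ≤ 35 — valid
Class 3: x > 35 — invalid
Total equivalence classes: 3

3 equivalence classes


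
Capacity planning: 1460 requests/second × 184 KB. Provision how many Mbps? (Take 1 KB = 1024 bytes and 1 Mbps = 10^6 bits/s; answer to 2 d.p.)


Formula: Mbps = payload_bytes * RPS * 8 / 1e6
Payload per request = 184 KB = 184 * 1024 = 188416 bytes
Total bytes/sec = 188416 * 1460 = 275087360
Total bits/sec = 275087360 * 8 = 2200698880
Mbps = 2200698880 / 1e6 = 2200.7

2200.7 Mbps


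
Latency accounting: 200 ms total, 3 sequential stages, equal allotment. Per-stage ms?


Formula: per_stage = total_budget / stages
per_stage = 200 / 3
per_stage = 66.67 ms

66.67 ms


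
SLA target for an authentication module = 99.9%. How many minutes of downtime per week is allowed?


Formula: allowed downtime = period * (100 - SLA) / 100
Period (week) = 10080 minutes
Unavailability fraction = (100 - 99.9) / 100
Allowed downtime = 10080 * (100 - 99.9) / 100
Allowed downtime = 10.08 minutes

10.08 minutes


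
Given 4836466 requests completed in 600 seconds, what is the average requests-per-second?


Formula: throughput = requests / seconds
throughput = 4836466 / 600
throughput = 8060.78 requests/second

8060.78 requests/second


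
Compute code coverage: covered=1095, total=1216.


Coverage = covered / total * 100
Coverage = 1095 / 1216 * 100
Coverage = 90.05%

90.05%


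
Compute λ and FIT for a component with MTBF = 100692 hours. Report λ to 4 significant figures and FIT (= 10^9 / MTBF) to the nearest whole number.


Formula: λ = 1 / MTBF; FIT = λ × 1e9 = 1e9 / MTBF
λ = 1 / 100692 ≈ 9.931e-06 failures/hour
FIT = 1e9 / 100692 ≈ 9931 failures per 1e9 hours (nearest whole number)

λ = 9.931e-06 /h, FIT = 9931


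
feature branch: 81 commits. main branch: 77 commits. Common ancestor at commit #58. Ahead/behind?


Common ancestor: commit #58
feature commits after divergence: 81 - 58 = 23
main commits after divergence: 77 - 58 = 19
feature is 23 commits ahead of main
main is 19 commits ahead of feature

feature ahead: 23, main ahead: 19


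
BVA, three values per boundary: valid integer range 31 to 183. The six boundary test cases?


Range: [31, 183]
Boundaries: just below min, min, min+1, max-1, max, just above max
Values: [30, 31, 32, 182, 183, 184]

[30, 31, 32, 182, 183, 184]


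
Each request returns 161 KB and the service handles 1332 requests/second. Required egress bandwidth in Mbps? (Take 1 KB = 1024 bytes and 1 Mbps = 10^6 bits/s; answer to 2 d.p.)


Formula: Mbps = payload_bytes * RPS * 8 / 1e6
Payload per request = 161 KB = 161 * 1024 = 164864 bytes
Total bytes/sec = 164864 * 1332 = 219598848
Total bits/sec = 219598848 * 8 = 1756790784
Mbps = 1756790784 / 1e6 = 1756.79

1756.79 Mbps


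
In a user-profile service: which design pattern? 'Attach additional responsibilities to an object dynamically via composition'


This matches the Decorator pattern

Decorator


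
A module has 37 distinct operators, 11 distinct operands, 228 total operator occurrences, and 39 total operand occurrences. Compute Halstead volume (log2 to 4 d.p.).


Formula: V = N * log2(η), where N = N1 + N2 and η = η1 + η2
η = 37 + 11 = 48
N = 228 + 39 = 267
log2(48) ≈ 5.5850
V = 267 * 5.5850 = 1491.20

1491.20


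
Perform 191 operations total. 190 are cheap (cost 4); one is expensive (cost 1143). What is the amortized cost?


Formula: Amortized cost = Total cost / Operations
Total cost = (190 * 4) + (1 * 1143)
Total cost = 760 + 1143 = 1903
Amortized = 1903 / 191 = 9.9634

9.9634


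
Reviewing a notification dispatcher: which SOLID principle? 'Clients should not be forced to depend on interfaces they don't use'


This describes the Interface Segregation Principle (ISP)

Interface Segregation Principle (ISP)


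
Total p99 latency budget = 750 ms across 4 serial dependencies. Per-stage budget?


Formula: per_stage = total_budget / stages
per_stage = 750 / 4
per_stage = 187.5 ms

187.5 ms


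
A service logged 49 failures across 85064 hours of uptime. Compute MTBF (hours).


Formula: MTBF = Total operating time / Number of failures
MTBF = 85064 / 49
MTBF = 1736.0 hours

1736.0 hours


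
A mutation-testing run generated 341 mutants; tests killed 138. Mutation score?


Mutation score = killed / total * 100
Mutation score = 138 / 341 * 100
Mutation score = 40.47%

40.47%


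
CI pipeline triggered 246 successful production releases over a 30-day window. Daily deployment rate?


Formula: deployments per day = releases / days
= 246 / 30
= 8.2 deploys/day
(equivalently, 57.4 deploys/week)

8.2 deploys/day


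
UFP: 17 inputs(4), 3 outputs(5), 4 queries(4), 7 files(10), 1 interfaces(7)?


UFP = EI*4 + EO*5 + EQ*4 + ILF*10 + EIF*7
UFP = 17*4 + 3*5 + 4*4 + 7*10 + 1*7
UFP = 68 + 15 + 16 + 70 + 7
UFP = 176

176


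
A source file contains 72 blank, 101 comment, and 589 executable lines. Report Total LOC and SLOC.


Total LOC = blank + comment + code
Total LOC = 72 + 101 + 589 = 762
SLOC (source only) = code = 589

Total LOC: 762, SLOC: 589


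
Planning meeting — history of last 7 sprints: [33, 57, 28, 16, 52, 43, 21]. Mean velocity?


Formula: Avg velocity = Total points / Number of sprints
Points: [33, 57, 28, 16, 52, 43, 21]
Sum = 33 + 57 + 28 + 16 + 52 + 43 + 21 = 250
Avg velocity = 250 / 7 = 35.71 points/sprint

35.71 points/sprint


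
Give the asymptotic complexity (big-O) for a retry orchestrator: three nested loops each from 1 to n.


Reasoning: three levels of nesting over n
Complexity: O(n^3)

O(n^3)


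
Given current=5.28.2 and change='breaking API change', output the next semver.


Current: 5.28.2
Change category: 'breaking API change' → major bump
SemVer rule: major bump → increment MAJOR, reset MINOR and PATCH to 0
New: 6.0.0

6.0.0


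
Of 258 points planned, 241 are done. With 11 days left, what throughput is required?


Formula: Required rate = Remaining points / Days left
Remaining = 258 - 241 = 17 points
Required rate = 17 / 11 = 1.55 points/day

1.55 points/day


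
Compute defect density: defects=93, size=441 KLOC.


Defect density = defects / KLOC
Defect density = 93 / 441
Defect density = 0.211 defects/KLOC

0.211 defects/KLOC


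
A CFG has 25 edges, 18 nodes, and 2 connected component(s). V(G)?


Formula: V(G) = E - N + 2P
V(G) = 25 - 18 + 2*2
V(G) = 7 + 4
V(G) = 11

11


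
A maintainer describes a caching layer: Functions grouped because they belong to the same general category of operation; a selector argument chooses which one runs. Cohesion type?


Reasoning: Grouped by category of activity, not by data or sequence
Type: Logical cohesion

Logical cohesion


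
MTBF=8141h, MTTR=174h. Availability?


Availability = MTBF / (MTBF + MTTR)
Availability = 8141 / (8141 + 174)
Availability = 8141 / 8315
Availability = 97.9074%

97.9074%


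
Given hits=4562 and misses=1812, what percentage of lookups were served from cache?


Formula: hit rate = hits / (hits + misses) * 100
hit rate = 4562 / (4562 + 1812) * 100
hit rate = 4562 / 6374 * 100
hit rate = 71.57%

71.57%


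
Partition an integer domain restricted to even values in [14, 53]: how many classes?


Constraint: even integers in [14, 53]
Class 1: x < 14 — out-of-range invalid
Class 2: x in [14,53] but odd — wrong type invalid
Class 3: x in [14,53] and even — valid
Class 4: x > 53 — out-of-range invalid
Total equivalence classes: 4

4 equivalence classes


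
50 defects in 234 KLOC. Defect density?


Defect density = defects / KLOC
Defect density = 50 / 234
Defect density = 0.214 defects/KLOC

0.214 defects/KLOC


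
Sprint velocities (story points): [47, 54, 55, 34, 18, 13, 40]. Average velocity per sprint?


Formula: Avg velocity = Total points / Number of sprints
Points: [47, 54, 55, 34, 18, 13, 40]
Sum = 47 + 54 + 55 + 34 + 18 + 13 + 40 = 261
Avg velocity = 261 / 7 = 37.29 points/sprint

37.29 points/sprint


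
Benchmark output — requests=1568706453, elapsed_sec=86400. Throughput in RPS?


Formula: throughput = requests / seconds
throughput = 1568706453 / 86400
throughput = 18156.32 requests/second

18156.32 requests/second


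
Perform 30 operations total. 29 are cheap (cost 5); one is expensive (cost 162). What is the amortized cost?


Formula: Amortized cost = Total cost / Operations
Total cost = (29 * 5) + (1 * 162)
Total cost = 145 + 162 = 307
Amortized = 307 / 30 = 10.2333

10.2333


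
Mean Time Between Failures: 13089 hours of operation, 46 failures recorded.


Formula: MTBF = Total operating time / Number of failures
MTBF = 13089 / 46
MTBF = 284.54 hours

284.54 hours


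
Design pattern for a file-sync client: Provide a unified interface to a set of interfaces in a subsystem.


This matches the Facade pattern

Facade


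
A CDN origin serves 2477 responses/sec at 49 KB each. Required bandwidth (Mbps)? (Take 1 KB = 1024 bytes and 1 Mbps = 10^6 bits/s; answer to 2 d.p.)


Formula: Mbps = payload_bytes * RPS * 8 / 1e6
Payload per request = 49 KB = 49 * 1024 = 50176 bytes
Total bytes/sec = 50176 * 2477 = 124285952
Total bits/sec = 124285952 * 8 = 994287616
Mbps = 994287616 / 1e6 = 994.29

994.29 Mbps


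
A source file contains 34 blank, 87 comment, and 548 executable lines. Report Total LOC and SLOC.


Total LOC = blank + comment + code
Total LOC = 34 + 87 + 548 = 669
SLOC (source only) = code = 548

Total LOC: 669, SLOC: 548


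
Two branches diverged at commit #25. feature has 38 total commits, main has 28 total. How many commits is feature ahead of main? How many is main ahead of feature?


Common ancestor: commit #25
feature commits after divergence: 38 - 25 = 13
main commits after divergence: 28 - 25 = 3
feature is 13 commits ahead of main
main is 3 commits ahead of feature

feature ahead: 13, main ahead: 3


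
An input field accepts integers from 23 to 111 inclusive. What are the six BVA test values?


Range: [23, 111]
Boundaries: just below min, min, min+1, max-1, max, just above max
Values: [22, 23, 24, 110, 111, 112]

[22, 23, 24, 110, 111, 112]


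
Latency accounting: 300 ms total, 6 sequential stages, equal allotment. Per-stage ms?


Formula: per_stage = total_budget / stages
per_stage = 300 / 6
per_stage = 50.0 ms

50.0 ms


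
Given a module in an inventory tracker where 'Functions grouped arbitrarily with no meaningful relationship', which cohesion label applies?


Reasoning: Worst: random grouping
Type: Coincidental cohesion

Coincidental cohesion


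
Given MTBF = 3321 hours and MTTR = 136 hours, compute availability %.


Availability = MTBF / (MTBF + MTTR)
Availability = 3321 / (3321 + 136)
Availability = 3321 / 3457
Availability = 96.066%

96.066%


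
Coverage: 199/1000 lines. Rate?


Coverage = covered / total * 100
Coverage = 199 / 1000 * 100
Coverage = 19.9%

19.9%


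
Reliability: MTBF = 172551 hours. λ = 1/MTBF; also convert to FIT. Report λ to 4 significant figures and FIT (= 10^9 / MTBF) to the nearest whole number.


Formula: λ = 1 / MTBF; FIT = λ × 1e9 = 1e9 / MTBF
λ = 1 / 172551 ≈ 5.795e-06 failures/hour
FIT = 1e9 / 172551 ≈ 5795 failures per 1e9 hours (nearest whole number)

λ = 5.795e-06 /h, FIT = 5795


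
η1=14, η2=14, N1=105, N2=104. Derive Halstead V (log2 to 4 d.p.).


Formula: V = N * log2(η), where N = N1 + N2 and η = η1 + η2
η = 14 + 14 = 28
N = 105 + 104 = 209
log2(28) ≈ 4.8074
V = 209 * 4.8074 = 1004.75

1004.75


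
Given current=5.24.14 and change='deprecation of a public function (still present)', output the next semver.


Current: 5.24.14
Change category: 'deprecation of a public function (still present)' → minor bump
SemVer rule: minor bump → increment MINOR, reset PATCH to 0 (MAJOR unchanged)
New: 5.25.0

5.25.0


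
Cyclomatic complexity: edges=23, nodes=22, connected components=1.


Formula: V(G) = E - N + 2P
V(G) = 23 - 22 + 2*1
V(G) = 1 + 2
V(G) = 3

3


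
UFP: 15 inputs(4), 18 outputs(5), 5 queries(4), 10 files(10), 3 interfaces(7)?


UFP = EI*4 + EO*5 + EQ*4 + ILF*10 + EIF*7
UFP = 15*4 + 18*5 + 5*4 + 10*10 + 3*7
UFP = 60 + 90 + 20 + 100 + 21
UFP = 291

291


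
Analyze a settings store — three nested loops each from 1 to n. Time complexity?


Reasoning: three levels of nesting over n
Complexity: O(n^3)

O(n^3)


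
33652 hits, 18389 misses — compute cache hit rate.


Formula: hit rate = hits / (hits + misses) * 100
hit rate = 33652 / (33652 + 18389) * 100
hit rate = 33652 / 52041 * 100
hit rate = 64.66%

64.66%


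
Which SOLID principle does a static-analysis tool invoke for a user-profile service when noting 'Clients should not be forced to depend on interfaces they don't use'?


This describes the Interface Segregation Principle (ISP)

Interface Segregation Principle (ISP)


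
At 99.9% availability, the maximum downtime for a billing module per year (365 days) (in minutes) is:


Formula: allowed downtime = period * (100 - SLA) / 100
Period (year (365 days)) = 525600 minutes
Unavailability fraction = (100 - 99.9) / 100
Allowed downtime = 525600 * (100 - 99.9) / 100
Allowed downtime = 525.6 minutes

525.6 minutes


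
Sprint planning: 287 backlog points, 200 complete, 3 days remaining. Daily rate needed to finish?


Formula: Required rate = Remaining points / Days left
Remaining = 287 - 200 = 87 points
Required rate = 87 / 3 = 29.0 points/day

29.0 points/day


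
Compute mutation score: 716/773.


Mutation score = killed / total * 100
Mutation score = 716 / 773 * 100
Mutation score = 92.63%

92.63%


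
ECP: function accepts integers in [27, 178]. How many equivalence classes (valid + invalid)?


Valid range: [27, 178]
Class 1: x < 27 — invalid
Class 2: 27 ≤ x ≤ 178 — valid
Class 3: x > 178 — invalid
Total equivalence classes: 3

3 equivalence classes
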